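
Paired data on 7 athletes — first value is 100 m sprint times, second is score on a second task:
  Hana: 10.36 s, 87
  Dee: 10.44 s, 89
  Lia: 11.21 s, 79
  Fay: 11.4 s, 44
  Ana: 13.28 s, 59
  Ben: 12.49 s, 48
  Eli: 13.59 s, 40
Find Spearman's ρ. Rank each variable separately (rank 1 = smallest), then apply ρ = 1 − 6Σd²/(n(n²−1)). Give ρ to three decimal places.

Ranks of variable 1: 1, 2, 3, 4, 6, 5, 7
Ranks of variable 2: 6, 7, 5, 2, 4, 3, 1
d = r₁ − r₂: -5, -5, -2, 2, 2, 2, 6
d²: 25, 25, 4, 4, 4, 4, 36; Σd² = 102
ρ = 1 − 6·102/(7·48) = 1 − 612/336 = -0.821

-0.821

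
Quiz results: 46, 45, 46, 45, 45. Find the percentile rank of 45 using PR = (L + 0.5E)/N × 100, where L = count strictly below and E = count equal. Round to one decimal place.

30.0

N = 5.
Strictly below 45: 0. Equal to 45: 3.
PR = (0 + 0.5·3)/5 × 100 = 30.0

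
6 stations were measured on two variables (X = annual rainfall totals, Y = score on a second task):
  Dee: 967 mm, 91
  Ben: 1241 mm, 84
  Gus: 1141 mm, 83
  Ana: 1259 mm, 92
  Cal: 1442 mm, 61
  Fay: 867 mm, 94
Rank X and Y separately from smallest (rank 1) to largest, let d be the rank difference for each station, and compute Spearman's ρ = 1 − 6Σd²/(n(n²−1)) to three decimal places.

-0.600

Ranks of variable 1: 2, 4, 3, 5, 6, 1
Ranks of variable 2: 4, 3, 2, 5, 1, 6
d = r₁ − r₂: -2, 1, 1, 0, 5, -5
d²: 4, 1, 1, 0, 25, 25; Σd² = 56
ρ = 1 − 6·56/(6·35) = 1 − 336/210 = -0.600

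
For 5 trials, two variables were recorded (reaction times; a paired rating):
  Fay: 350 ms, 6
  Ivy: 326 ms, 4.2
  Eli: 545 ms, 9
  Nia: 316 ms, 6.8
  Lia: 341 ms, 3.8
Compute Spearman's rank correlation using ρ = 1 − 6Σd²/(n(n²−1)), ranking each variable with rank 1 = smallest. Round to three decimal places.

Ranks of variable 1: 4, 2, 5, 1, 3
Ranks of variable 2: 3, 2, 5, 4, 1
d = r₁ − r₂: 1, 0, 0, -3, 2
d²: 1, 0, 0, 9, 4; Σd² = 14
ρ = 1 − 6·14/(5·24) = 1 − 84/120 = 0.300

0.300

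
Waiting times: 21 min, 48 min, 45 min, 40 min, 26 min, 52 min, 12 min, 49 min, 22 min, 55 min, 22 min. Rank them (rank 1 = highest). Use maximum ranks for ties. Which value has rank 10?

Sorted (descending): 55, 52, 49, 48, 45, 40, 26, 22, 22, 21, 12
The 2 values of 22 occupy positions 8–9 → each gets rank 9.
Rank 10 → value 21.

21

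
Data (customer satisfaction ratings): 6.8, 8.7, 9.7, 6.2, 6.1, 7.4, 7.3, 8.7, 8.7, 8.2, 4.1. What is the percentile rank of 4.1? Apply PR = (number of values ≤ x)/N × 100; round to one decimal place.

9.1

N = 11.
Strictly below 4.1: 0. Equal to 4.1: 1.
PR = 1/11 × 100 = 9.1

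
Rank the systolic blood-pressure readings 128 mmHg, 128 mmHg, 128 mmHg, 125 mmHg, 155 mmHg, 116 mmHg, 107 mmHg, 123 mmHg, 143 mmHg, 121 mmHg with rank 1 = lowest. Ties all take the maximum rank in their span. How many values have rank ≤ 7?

5

Sorted (ascending): 107, 116, 121, 123, 125, 128, 128, 128, 143, 155
The 3 values of 128 occupy positions 6–8 → each gets rank 8.
Ranks ≤ 7: {1, 2, 3, 4, 5} → 5 values.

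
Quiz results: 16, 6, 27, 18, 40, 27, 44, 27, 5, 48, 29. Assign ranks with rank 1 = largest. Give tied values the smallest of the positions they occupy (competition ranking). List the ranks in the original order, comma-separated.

9, 10, 5, 8, 3, 5, 2, 5, 11, 1, 4

Sorted (descending): 48, 44, 40, 29, 27, 27, 27, 18, 16, 6, 5
The 3 values of 27 occupy positions 5–7 → each gets rank 5.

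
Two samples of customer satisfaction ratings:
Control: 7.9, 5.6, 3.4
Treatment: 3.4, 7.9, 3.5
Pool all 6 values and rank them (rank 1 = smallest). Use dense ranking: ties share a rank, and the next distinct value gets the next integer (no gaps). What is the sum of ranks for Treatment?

Sorted (ascending): 3.4, 3.4, 3.5, 5.6, 7.9, 7.9
The 2 values of 3.4 share dense rank 1.
The 2 values of 7.9 share dense rank 4.
Remaining distinct values take the next consecutive integers.
Treatment values → pooled ranks: 3.4→1, 7.9→4, 3.5→2
Rank sum = 1 + 4 + 2 = 7

7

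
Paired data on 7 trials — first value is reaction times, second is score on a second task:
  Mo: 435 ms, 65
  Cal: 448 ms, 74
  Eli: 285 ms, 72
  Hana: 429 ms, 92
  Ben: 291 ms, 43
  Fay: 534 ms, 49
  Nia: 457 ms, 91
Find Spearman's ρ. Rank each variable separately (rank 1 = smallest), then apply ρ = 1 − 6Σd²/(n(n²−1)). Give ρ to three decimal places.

0.071

Ranks of variable 1: 4, 5, 1, 3, 2, 7, 6
Ranks of variable 2: 3, 5, 4, 7, 1, 2, 6
d = r₁ − r₂: 1, 0, -3, -4, 1, 5, 0
d²: 1, 0, 9, 16, 1, 25, 0; Σd² = 52
ρ = 1 − 6·52/(7·48) = 1 − 312/336 = 0.071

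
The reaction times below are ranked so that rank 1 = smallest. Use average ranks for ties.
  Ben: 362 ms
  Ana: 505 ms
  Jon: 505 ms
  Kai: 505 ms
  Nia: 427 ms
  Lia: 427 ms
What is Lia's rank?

2.5

Sorted (ascending): 362, 427, 427, 505, 505, 505
The 2 values of 427 occupy positions 2–3 → average rank (2+3)/2 = 2.5.
The 3 values of 505 occupy positions 4–6 → average rank 5.
Lia has value 427 ms → rank 2.5.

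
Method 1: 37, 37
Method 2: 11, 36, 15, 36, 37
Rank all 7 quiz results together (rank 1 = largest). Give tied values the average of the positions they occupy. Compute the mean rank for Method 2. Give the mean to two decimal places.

4.80

Sorted (descending): 37, 37, 37, 36, 36, 15, 11
The 3 values of 37 occupy positions 1–3 → average rank 2.
The 2 values of 36 occupy positions 4–5 → average rank (4+5)/2 = 4.5.
Method 2 values → pooled ranks: 11→7, 36→4.5, 15→6, 36→4.5, 37→2
Mean rank = (7 + 4.5 + 6 + 4.5 + 2) / 5 = 4.80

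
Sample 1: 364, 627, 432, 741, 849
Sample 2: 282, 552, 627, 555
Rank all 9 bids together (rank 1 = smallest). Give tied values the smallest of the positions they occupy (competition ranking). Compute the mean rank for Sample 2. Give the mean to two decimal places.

4.00

Sorted (ascending): 282, 364, 432, 552, 555, 627, 627, 741, 849
The 2 values of 627 occupy positions 6–7 → each gets rank 6.
Sample 2 values → pooled ranks: 282→1, 552→4, 627→6, 555→5
Mean rank = (1 + 4 + 6 + 5) / 4 = 4.00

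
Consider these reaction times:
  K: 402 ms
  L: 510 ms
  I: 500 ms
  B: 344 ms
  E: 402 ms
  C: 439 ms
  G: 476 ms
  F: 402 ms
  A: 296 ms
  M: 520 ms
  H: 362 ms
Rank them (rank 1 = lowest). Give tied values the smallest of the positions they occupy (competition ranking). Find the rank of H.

Sorted (ascending): 296, 344, 362, 402, 402, 402, 439, 476, 500, 510, 520
The 3 values of 402 occupy positions 4–6 → each gets rank 4.
H has value 362 ms → rank 3.

3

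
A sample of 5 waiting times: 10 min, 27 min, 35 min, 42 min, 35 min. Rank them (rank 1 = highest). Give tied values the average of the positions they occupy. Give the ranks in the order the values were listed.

Sorted (descending): 42, 35, 35, 27, 10
The 2 values of 35 occupy positions 2–3 → average rank (2+3)/2 = 2.5.

5, 4, 2.5, 1, 2.5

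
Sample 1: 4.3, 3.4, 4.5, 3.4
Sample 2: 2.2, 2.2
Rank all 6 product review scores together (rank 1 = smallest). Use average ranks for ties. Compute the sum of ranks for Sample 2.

Sorted (ascending): 2.2, 2.2, 3.4, 3.4, 4.3, 4.5
The 2 values of 2.2 occupy positions 1–2 → average rank (1+2)/2 = 1.5.
The 2 values of 3.4 occupy positions 3–4 → average rank (3+4)/2 = 3.5.
Sample 2 values → pooled ranks: 2.2→1.5, 2.2→1.5
Rank sum = 1.5 + 1.5 = 3

3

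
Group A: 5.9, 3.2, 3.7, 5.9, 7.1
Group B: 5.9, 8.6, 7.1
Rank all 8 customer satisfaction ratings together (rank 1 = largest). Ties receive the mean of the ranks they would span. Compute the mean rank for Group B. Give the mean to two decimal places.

Sorted (descending): 8.6, 7.1, 7.1, 5.9, 5.9, 5.9, 3.7, 3.2
The 2 values of 7.1 occupy positions 2–3 → average rank (2+3)/2 = 2.5.
The 3 values of 5.9 occupy positions 4–6 → average rank 5.
Group B values → pooled ranks: 5.9→5, 8.6→1, 7.1→2.5
Mean rank = (5 + 1 + 2.5) / 3 = 2.83

2.83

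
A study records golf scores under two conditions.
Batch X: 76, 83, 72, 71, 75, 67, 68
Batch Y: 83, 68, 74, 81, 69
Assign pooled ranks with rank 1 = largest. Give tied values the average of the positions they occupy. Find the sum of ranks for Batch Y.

30

Sorted (descending): 83, 83, 81, 76, 75, 74, 72, 71, 69, 68, 68, 67
The 2 values of 83 occupy positions 1–2 → average rank (1+2)/2 = 1.5.
The 2 values of 68 occupy positions 10–11 → average rank (10+11)/2 = 10.5.
Batch Y values → pooled ranks: 83→1.5, 68→10.5, 74→6, 81→3, 69→9
Rank sum = 1.5 + 10.5 + 6 + 3 + 9 = 30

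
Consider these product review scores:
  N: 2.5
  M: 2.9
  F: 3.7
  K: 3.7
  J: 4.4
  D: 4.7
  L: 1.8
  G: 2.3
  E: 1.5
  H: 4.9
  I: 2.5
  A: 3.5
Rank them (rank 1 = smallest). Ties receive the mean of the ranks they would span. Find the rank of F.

Sorted (ascending): 1.5, 1.8, 2.3, 2.5, 2.5, 2.9, 3.5, 3.7, 3.7, 4.4, 4.7, 4.9
The 2 values of 2.5 occupy positions 4–5 → average rank (4+5)/2 = 4.5.
The 2 values of 3.7 occupy positions 8–9 → average rank (8+9)/2 = 8.5.
F has value 3.7 → rank 8.5.

8.5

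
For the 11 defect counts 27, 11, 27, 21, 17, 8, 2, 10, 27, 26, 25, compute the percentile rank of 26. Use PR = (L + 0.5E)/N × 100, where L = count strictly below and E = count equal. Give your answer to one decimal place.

68.2

N = 11.
Strictly below 26: 7. Equal to 26: 1.
PR = (7 + 0.5·1)/11 × 100 = 68.2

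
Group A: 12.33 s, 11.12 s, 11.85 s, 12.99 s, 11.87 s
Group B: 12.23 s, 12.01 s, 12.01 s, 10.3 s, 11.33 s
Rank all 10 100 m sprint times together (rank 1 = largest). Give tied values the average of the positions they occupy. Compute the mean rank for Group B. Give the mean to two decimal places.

Sorted (descending): 12.99, 12.33, 12.23, 12.01, 12.01, 11.87, 11.85, 11.33, 11.12, 10.3
The 2 values of 12.01 occupy positions 4–5 → average rank (4+5)/2 = 4.5.
Group B values → pooled ranks: 12.23→3, 12.01→4.5, 12.01→4.5, 10.3→10, 11.33→8
Mean rank = (3 + 4.5 + 4.5 + 10 + 8) / 5 = 6.00

6.00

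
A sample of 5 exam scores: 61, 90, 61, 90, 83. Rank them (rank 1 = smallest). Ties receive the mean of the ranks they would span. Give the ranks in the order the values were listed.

1.5, 4.5, 1.5, 4.5, 3

Sorted (ascending): 61, 61, 83, 90, 90
The 2 values of 61 occupy positions 1–2 → average rank (1+2)/2 = 1.5.
The 2 values of 90 occupy positions 4–5 → average rank (4+5)/2 = 4.5.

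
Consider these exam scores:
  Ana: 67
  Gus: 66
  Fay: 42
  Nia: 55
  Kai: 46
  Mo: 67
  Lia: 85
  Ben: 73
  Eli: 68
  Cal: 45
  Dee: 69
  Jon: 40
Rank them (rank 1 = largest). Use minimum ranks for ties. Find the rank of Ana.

Sorted (descending): 85, 73, 69, 68, 67, 67, 66, 55, 46, 45, 42, 40
The 2 values of 67 occupy positions 5–6 → each gets rank 5.
Ana has value 67 → rank 5.

5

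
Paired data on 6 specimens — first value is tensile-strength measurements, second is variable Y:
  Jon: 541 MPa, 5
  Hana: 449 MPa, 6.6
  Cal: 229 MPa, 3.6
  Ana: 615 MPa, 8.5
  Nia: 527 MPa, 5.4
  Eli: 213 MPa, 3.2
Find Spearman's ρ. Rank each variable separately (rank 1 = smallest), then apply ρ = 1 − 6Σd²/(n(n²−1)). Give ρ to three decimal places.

Ranks of variable 1: 5, 3, 2, 6, 4, 1
Ranks of variable 2: 3, 5, 2, 6, 4, 1
d = r₁ − r₂: 2, -2, 0, 0, 0, 0
d²: 4, 4, 0, 0, 0, 0; Σd² = 8
ρ = 1 − 6·8/(6·35) = 1 − 48/210 = 0.771

0.771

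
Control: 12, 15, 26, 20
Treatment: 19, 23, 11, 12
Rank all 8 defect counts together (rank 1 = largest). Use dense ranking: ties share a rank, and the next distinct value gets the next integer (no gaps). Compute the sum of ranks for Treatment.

Sorted (descending): 26, 23, 20, 19, 15, 12, 12, 11
The 2 values of 12 share dense rank 6.
Remaining distinct values take the next consecutive integers.
Treatment values → pooled ranks: 19→4, 23→2, 11→7, 12→6
Rank sum = 4 + 2 + 7 + 6 = 19

19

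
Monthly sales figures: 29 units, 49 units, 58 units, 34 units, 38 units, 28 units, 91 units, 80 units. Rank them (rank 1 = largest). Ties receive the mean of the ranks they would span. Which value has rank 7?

Sorted (descending): 91, 80, 58, 49, 38, 34, 29, 28
No ties — each value takes its position as its rank.
Rank 7 → value 29.

29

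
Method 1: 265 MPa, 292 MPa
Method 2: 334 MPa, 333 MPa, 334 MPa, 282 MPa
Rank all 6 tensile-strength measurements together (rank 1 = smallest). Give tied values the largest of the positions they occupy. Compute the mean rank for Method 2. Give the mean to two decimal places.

4.50

Sorted (ascending): 265, 282, 292, 333, 334, 334
The 2 values of 334 occupy positions 5–6 → each gets rank 6.
Method 2 values → pooled ranks: 334→6, 333→4, 334→6, 282→2
Mean rank = (6 + 4 + 6 + 2) / 4 = 4.50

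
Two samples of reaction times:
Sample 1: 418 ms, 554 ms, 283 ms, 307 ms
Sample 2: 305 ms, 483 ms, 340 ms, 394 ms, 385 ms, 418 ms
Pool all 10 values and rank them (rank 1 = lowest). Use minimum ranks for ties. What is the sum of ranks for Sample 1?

Sorted (ascending): 283, 305, 307, 340, 385, 394, 418, 418, 483, 554
The 2 values of 418 occupy positions 7–8 → each gets rank 7.
Sample 1 values → pooled ranks: 418→7, 554→10, 283→1, 307→3
Rank sum = 7 + 10 + 1 + 3 = 21

21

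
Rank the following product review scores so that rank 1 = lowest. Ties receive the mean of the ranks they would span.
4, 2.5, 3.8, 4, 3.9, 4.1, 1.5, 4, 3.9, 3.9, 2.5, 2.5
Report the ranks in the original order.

10, 3, 5, 10, 7, 12, 1, 10, 7, 7, 3, 3

Sorted (ascending): 1.5, 2.5, 2.5, 2.5, 3.8, 3.9, 3.9, 3.9, 4, 4, 4, 4.1
The 3 values of 2.5 occupy positions 2–4 → average rank 3.
The 3 values of 3.9 occupy positions 6–8 → average rank 7.
The 3 values of 4 occupy positions 9–11 → average rank 10.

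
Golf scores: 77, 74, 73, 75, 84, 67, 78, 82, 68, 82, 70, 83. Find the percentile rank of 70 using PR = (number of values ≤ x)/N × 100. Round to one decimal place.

N = 12.
Strictly below 70: 2. Equal to 70: 1.
PR = 3/12 × 100 = 25.0

25.0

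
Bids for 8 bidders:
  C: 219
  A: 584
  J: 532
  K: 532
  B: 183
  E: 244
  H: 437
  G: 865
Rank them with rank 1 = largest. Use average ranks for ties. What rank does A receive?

2

Sorted (descending): 865, 584, 532, 532, 437, 244, 219, 183
The 2 values of 532 occupy positions 3–4 → average rank (3+4)/2 = 3.5.
A has value 584 → rank 2.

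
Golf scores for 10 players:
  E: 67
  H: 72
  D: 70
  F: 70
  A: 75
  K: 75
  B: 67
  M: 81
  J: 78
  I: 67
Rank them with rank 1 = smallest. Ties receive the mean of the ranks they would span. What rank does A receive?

7.5

Sorted (ascending): 67, 67, 67, 70, 70, 72, 75, 75, 78, 81
The 3 values of 67 occupy positions 1–3 → average rank 2.
The 2 values of 70 occupy positions 4–5 → average rank (4+5)/2 = 4.5.
The 2 values of 75 occupy positions 7–8 → average rank (7+8)/2 = 7.5.
A has value 75 → rank 7.5.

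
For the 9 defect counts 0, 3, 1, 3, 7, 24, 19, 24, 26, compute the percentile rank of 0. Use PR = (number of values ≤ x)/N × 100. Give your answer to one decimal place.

N = 9.
Strictly below 0: 0. Equal to 0: 1.
PR = 1/9 × 100 = 11.1

11.1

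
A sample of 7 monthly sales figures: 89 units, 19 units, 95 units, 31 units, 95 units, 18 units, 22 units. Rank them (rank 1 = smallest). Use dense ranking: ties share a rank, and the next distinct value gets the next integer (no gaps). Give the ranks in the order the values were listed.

5, 2, 6, 4, 6, 1, 3

Sorted (ascending): 18, 19, 22, 31, 89, 95, 95
The 2 values of 95 share dense rank 6.
Remaining distinct values take the next consecutive integers.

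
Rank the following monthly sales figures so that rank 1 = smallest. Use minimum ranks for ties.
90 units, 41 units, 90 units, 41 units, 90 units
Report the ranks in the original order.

Sorted (ascending): 41, 41, 90, 90, 90
The 2 values of 41 occupy positions 1–2 → each gets rank 1.
The 3 values of 90 occupy positions 3–5 → each gets rank 3.

3, 1, 3, 1, 3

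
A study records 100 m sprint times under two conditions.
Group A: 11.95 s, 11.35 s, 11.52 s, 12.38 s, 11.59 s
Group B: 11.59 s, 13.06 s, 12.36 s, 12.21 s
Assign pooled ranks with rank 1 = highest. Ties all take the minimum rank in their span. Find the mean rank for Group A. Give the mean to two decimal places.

6.00

Sorted (descending): 13.06, 12.38, 12.36, 12.21, 11.95, 11.59, 11.59, 11.52, 11.35
The 2 values of 11.59 occupy positions 6–7 → each gets rank 6.
Group A values → pooled ranks: 11.95→5, 11.35→9, 11.52→8, 12.38→2, 11.59→6
Mean rank = (5 + 9 + 8 + 2 + 6) / 5 = 6.00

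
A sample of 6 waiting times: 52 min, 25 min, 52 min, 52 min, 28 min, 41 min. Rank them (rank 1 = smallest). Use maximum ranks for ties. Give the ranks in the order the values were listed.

6, 1, 6, 6, 2, 3

Sorted (ascending): 25, 28, 41, 52, 52, 52
The 3 values of 52 occupy positions 4–6 → each gets rank 6.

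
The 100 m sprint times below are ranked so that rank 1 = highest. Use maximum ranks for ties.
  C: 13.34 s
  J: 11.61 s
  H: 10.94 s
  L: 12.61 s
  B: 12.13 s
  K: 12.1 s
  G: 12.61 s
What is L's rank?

3

Sorted (descending): 13.34, 12.61, 12.61, 12.13, 12.1, 11.61, 10.94
The 2 values of 12.61 occupy positions 2–3 → each gets rank 3.
L has value 12.61 s → rank 3.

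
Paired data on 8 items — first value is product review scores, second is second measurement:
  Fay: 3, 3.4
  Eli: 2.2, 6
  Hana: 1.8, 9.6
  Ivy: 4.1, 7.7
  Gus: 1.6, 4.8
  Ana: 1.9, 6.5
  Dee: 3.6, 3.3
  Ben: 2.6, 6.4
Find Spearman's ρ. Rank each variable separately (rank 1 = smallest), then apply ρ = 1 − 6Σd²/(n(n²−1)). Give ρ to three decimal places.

Ranks of variable 1: 6, 4, 2, 8, 1, 3, 7, 5
Ranks of variable 2: 2, 4, 8, 7, 3, 6, 1, 5
d = r₁ − r₂: 4, 0, -6, 1, -2, -3, 6, 0
d²: 16, 0, 36, 1, 4, 9, 36, 0; Σd² = 102
ρ = 1 − 6·102/(8·63) = 1 − 612/504 = -0.214

-0.214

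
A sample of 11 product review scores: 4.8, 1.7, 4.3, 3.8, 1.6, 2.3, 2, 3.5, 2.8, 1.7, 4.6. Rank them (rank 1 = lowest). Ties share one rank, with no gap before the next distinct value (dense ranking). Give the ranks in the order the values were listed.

10, 2, 8, 7, 1, 4, 3, 6, 5, 2, 9

Sorted (ascending): 1.6, 1.7, 1.7, 2, 2.3, 2.8, 3.5, 3.8, 4.3, 4.6, 4.8
The 2 values of 1.7 share dense rank 2.
Remaining distinct values take the next consecutive integers.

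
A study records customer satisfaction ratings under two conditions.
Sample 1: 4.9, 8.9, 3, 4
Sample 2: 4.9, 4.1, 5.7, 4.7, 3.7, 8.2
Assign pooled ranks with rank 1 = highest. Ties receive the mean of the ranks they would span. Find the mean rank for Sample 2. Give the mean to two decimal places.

5.25

Sorted (descending): 8.9, 8.2, 5.7, 4.9, 4.9, 4.7, 4.1, 4, 3.7, 3
The 2 values of 4.9 occupy positions 4–5 → average rank (4+5)/2 = 4.5.
Sample 2 values → pooled ranks: 4.9→4.5, 4.1→7, 5.7→3, 4.7→6, 3.7→9, 8.2→2
Mean rank = (4.5 + 7 + 3 + 6 + 9 + 2) / 6 = 5.25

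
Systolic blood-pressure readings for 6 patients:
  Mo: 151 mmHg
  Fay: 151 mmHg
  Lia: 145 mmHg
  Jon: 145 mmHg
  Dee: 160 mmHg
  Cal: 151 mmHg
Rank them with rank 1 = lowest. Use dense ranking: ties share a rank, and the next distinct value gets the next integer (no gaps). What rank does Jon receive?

Sorted (ascending): 145, 145, 151, 151, 151, 160
The 2 values of 145 share dense rank 1.
The 3 values of 151 share dense rank 2.
Remaining distinct values take the next consecutive integers.
Jon has value 145 mmHg → rank 1.

1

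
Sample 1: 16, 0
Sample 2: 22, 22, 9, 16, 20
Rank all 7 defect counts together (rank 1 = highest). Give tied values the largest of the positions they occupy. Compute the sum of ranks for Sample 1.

12

Sorted (descending): 22, 22, 20, 16, 16, 9, 0
The 2 values of 22 occupy positions 1–2 → each gets rank 2.
The 2 values of 16 occupy positions 4–5 → each gets rank 5.
Sample 1 values → pooled ranks: 16→5, 0→7
Rank sum = 5 + 7 = 12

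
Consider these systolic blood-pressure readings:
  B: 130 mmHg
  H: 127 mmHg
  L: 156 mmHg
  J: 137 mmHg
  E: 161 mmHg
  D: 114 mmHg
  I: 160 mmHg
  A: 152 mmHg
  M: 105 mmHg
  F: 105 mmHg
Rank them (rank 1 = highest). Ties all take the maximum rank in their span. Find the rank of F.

Sorted (descending): 161, 160, 156, 152, 137, 130, 127, 114, 105, 105
The 2 values of 105 occupy positions 9–10 → each gets rank 10.
F has value 105 mmHg → rank 10.

10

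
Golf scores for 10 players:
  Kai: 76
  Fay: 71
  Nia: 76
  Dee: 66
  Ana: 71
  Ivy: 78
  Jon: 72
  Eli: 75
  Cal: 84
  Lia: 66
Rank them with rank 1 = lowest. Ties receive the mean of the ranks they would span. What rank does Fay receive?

3.5

Sorted (ascending): 66, 66, 71, 71, 72, 75, 76, 76, 78, 84
The 2 values of 66 occupy positions 1–2 → average rank (1+2)/2 = 1.5.
The 2 values of 71 occupy positions 3–4 → average rank (3+4)/2 = 3.5.
The 2 values of 76 occupy positions 7–8 → average rank (7+8)/2 = 7.5.
Fay has value 71 → rank 3.5.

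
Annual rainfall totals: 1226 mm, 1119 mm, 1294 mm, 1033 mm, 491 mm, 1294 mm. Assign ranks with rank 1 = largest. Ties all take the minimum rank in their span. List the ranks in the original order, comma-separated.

3, 4, 1, 5, 6, 1

Sorted (descending): 1294, 1294, 1226, 1119, 1033, 491
The 2 values of 1294 occupy positions 1–2 → each gets rank 1.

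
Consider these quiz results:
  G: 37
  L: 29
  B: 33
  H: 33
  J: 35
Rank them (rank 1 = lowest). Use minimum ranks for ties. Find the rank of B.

Sorted (ascending): 29, 33, 33, 35, 37
The 2 values of 33 occupy positions 2–3 → each gets rank 2.
B has value 33 → rank 2.

2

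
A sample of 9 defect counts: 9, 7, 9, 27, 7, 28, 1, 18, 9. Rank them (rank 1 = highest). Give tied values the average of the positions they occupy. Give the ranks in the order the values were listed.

Sorted (descending): 28, 27, 18, 9, 9, 9, 7, 7, 1
The 3 values of 9 occupy positions 4–6 → average rank 5.
The 2 values of 7 occupy positions 7–8 → average rank (7+8)/2 = 7.5.

5, 7.5, 5, 2, 7.5, 1, 9, 3, 5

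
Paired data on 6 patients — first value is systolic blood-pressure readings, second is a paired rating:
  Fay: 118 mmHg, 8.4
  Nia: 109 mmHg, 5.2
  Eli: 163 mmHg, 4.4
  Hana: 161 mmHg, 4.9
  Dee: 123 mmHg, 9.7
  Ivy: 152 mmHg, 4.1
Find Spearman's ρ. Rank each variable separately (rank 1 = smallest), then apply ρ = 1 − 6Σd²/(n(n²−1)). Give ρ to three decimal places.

-0.600

Ranks of variable 1: 2, 1, 6, 5, 3, 4
Ranks of variable 2: 5, 4, 2, 3, 6, 1
d = r₁ − r₂: -3, -3, 4, 2, -3, 3
d²: 9, 9, 16, 4, 9, 9; Σd² = 56
ρ = 1 − 6·56/(6·35) = 1 − 336/210 = -0.600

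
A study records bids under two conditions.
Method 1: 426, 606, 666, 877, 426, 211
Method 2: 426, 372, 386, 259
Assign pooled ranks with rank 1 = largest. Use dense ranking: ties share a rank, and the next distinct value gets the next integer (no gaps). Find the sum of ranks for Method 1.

22

Sorted (descending): 877, 666, 606, 426, 426, 426, 386, 372, 259, 211
The 3 values of 426 share dense rank 4.
Remaining distinct values take the next consecutive integers.
Method 1 values → pooled ranks: 426→4, 606→3, 666→2, 877→1, 426→4, 211→8
Rank sum = 4 + 3 + 2 + 1 + 4 + 8 = 22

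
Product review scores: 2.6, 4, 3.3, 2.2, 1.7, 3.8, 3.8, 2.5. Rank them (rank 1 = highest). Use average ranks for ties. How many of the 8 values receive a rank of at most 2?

Sorted (descending): 4, 3.8, 3.8, 3.3, 2.6, 2.5, 2.2, 1.7
The 2 values of 3.8 occupy positions 2–3 → average rank (2+3)/2 = 2.5.
Ranks ≤ 2: {1} → 1 value.

1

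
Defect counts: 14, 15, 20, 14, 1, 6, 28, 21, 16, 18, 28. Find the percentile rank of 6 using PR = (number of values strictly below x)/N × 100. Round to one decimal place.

N = 11.
Strictly below 6: 1. Equal to 6: 1.
PR = 1/11 × 100 = 9.1

9.1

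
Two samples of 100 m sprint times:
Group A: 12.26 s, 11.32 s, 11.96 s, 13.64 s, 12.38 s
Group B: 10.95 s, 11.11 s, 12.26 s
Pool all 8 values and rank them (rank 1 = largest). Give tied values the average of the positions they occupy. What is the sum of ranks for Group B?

Sorted (descending): 13.64, 12.38, 12.26, 12.26, 11.96, 11.32, 11.11, 10.95
The 2 values of 12.26 occupy positions 3–4 → average rank (3+4)/2 = 3.5.
Group B values → pooled ranks: 10.95→8, 11.11→7, 12.26→3.5
Rank sum = 8 + 7 + 3.5 = 18.5

18.5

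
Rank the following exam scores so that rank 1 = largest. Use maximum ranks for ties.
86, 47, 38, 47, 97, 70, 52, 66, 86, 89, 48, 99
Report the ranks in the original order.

5, 11, 12, 11, 2, 6, 8, 7, 5, 3, 9, 1

Sorted (descending): 99, 97, 89, 86, 86, 70, 66, 52, 48, 47, 47, 38
The 2 values of 86 occupy positions 4–5 → each gets rank 5.
The 2 values of 47 occupy positions 10–11 → each gets rank 11.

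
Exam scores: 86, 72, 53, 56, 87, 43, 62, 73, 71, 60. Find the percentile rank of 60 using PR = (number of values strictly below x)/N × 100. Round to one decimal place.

30.0

N = 10.
Strictly below 60: 3. Equal to 60: 1.
PR = 3/10 × 100 = 30.0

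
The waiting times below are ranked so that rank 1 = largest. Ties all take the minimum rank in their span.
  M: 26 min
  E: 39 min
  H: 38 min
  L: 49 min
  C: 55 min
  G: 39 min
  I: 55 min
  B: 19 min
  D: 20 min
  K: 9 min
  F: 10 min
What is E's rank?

4

Sorted (descending): 55, 55, 49, 39, 39, 38, 26, 20, 19, 10, 9
The 2 values of 55 occupy positions 1–2 → each gets rank 1.
The 2 values of 39 occupy positions 4–5 → each gets rank 4.
E has value 39 min → rank 4.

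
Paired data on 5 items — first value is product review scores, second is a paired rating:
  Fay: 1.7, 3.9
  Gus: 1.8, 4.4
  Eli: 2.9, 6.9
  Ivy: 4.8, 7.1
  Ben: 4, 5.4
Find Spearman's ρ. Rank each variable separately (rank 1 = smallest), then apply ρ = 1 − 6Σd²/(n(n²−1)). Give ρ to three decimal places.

0.900

Ranks of variable 1: 1, 2, 3, 5, 4
Ranks of variable 2: 1, 2, 4, 5, 3
d = r₁ − r₂: 0, 0, -1, 0, 1
d²: 0, 0, 1, 0, 1; Σd² = 2
ρ = 1 − 6·2/(5·24) = 1 − 12/120 = 0.900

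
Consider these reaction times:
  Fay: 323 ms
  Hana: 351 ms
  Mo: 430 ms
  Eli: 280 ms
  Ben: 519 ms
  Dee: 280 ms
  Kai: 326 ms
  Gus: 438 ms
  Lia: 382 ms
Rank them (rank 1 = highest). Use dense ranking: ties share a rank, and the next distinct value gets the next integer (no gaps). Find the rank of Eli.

8

Sorted (descending): 519, 438, 430, 382, 351, 326, 323, 280, 280
The 2 values of 280 share dense rank 8.
Remaining distinct values take the next consecutive integers.
Eli has value 280 ms → rank 8.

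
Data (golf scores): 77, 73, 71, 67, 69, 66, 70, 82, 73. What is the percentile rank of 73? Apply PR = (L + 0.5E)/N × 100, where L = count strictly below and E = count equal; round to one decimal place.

N = 9.
Strictly below 73: 5. Equal to 73: 2.
PR = (5 + 0.5·2)/9 × 100 = 66.7

66.7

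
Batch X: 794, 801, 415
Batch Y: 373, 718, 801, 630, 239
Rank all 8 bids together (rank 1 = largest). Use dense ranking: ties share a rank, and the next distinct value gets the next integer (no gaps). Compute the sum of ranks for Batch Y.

21

Sorted (descending): 801, 801, 794, 718, 630, 415, 373, 239
The 2 values of 801 share dense rank 1.
Remaining distinct values take the next consecutive integers.
Batch Y values → pooled ranks: 373→6, 718→3, 801→1, 630→4, 239→7
Rank sum = 6 + 3 + 1 + 4 + 7 = 21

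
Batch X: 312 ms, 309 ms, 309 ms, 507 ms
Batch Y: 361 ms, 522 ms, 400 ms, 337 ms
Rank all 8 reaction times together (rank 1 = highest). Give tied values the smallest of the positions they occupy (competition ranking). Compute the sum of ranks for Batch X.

Sorted (descending): 522, 507, 400, 361, 337, 312, 309, 309
The 2 values of 309 occupy positions 7–8 → each gets rank 7.
Batch X values → pooled ranks: 312→6, 309→7, 309→7, 507→2
Rank sum = 6 + 7 + 7 + 2 = 22

22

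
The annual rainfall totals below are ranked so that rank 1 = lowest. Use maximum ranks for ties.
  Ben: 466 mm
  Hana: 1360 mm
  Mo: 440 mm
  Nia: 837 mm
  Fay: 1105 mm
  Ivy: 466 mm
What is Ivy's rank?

3

Sorted (ascending): 440, 466, 466, 837, 1105, 1360
The 2 values of 466 occupy positions 2–3 → each gets rank 3.
Ivy has value 466 mm → rank 3.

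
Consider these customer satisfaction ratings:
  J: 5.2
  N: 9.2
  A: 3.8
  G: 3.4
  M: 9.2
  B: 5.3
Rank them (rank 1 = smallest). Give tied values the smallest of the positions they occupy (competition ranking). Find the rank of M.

5

Sorted (ascending): 3.4, 3.8, 5.2, 5.3, 9.2, 9.2
The 2 values of 9.2 occupy positions 5–6 → each gets rank 5.
M has value 9.2 → rank 5.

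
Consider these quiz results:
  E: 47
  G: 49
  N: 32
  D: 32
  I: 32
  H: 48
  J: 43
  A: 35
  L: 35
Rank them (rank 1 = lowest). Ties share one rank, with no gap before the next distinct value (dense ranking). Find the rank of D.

1

Sorted (ascending): 32, 32, 32, 35, 35, 43, 47, 48, 49
The 3 values of 32 share dense rank 1.
The 2 values of 35 share dense rank 2.
Remaining distinct values take the next consecutive integers.
D has value 32 → rank 1.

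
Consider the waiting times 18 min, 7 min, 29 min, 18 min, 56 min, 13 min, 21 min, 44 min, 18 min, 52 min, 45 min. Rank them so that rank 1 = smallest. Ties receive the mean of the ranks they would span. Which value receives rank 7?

29

Sorted (ascending): 7, 13, 18, 18, 18, 21, 29, 44, 45, 52, 56
The 3 values of 18 occupy positions 3–5 → average rank 4.
Rank 7 → value 29.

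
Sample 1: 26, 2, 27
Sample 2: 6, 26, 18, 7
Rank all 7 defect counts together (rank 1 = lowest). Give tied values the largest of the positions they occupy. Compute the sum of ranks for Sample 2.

15

Sorted (ascending): 2, 6, 7, 18, 26, 26, 27
The 2 values of 26 occupy positions 5–6 → each gets rank 6.
Sample 2 values → pooled ranks: 6→2, 26→6, 18→4, 7→3
Rank sum = 2 + 6 + 4 + 3 = 15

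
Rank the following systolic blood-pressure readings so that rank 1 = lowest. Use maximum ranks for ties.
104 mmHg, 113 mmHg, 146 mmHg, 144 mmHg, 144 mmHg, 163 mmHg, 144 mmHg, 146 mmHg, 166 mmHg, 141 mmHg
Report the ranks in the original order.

Sorted (ascending): 104, 113, 141, 144, 144, 144, 146, 146, 163, 166
The 3 values of 144 occupy positions 4–6 → each gets rank 6.
The 2 values of 146 occupy positions 7–8 → each gets rank 8.

1, 2, 8, 6, 6, 9, 6, 8, 10, 3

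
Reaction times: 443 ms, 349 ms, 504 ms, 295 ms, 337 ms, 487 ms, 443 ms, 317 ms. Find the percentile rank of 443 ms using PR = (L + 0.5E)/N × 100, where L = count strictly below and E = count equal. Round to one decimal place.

N = 8.
Strictly below 443: 4. Equal to 443: 2.
PR = (4 + 0.5·2)/8 × 100 = 62.5

62.5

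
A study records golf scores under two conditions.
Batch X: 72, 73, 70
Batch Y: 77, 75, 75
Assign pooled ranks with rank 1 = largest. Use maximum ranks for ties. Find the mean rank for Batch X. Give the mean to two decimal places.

5.00

Sorted (descending): 77, 75, 75, 73, 72, 70
The 2 values of 75 occupy positions 2–3 → each gets rank 3.
Batch X values → pooled ranks: 72→5, 73→4, 70→6
Mean rank = (5 + 4 + 6) / 3 = 5.00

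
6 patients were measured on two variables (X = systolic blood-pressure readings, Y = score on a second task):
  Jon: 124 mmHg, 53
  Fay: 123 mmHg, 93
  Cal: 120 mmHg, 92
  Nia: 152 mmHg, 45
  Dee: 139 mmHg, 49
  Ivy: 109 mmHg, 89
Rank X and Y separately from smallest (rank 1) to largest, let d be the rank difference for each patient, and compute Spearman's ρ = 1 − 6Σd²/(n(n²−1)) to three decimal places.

Ranks of variable 1: 4, 3, 2, 6, 5, 1
Ranks of variable 2: 3, 6, 5, 1, 2, 4
d = r₁ − r₂: 1, -3, -3, 5, 3, -3
d²: 1, 9, 9, 25, 9, 9; Σd² = 62
ρ = 1 − 6·62/(6·35) = 1 − 372/210 = -0.771

-0.771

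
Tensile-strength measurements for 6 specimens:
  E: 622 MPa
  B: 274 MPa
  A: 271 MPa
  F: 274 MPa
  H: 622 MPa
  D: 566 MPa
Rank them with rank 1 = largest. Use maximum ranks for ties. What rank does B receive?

Sorted (descending): 622, 622, 566, 274, 274, 271
The 2 values of 622 occupy positions 1–2 → each gets rank 2.
The 2 values of 274 occupy positions 4–5 → each gets rank 5.
B has value 274 MPa → rank 5.

5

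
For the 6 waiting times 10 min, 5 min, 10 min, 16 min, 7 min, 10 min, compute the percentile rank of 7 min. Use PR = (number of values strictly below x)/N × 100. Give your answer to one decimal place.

N = 6.
Strictly below 7: 1. Equal to 7: 1.
PR = 1/6 × 100 = 16.7

16.7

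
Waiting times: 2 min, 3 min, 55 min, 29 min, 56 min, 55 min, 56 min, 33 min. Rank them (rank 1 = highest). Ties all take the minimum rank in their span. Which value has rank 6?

29

Sorted (descending): 56, 56, 55, 55, 33, 29, 3, 2
The 2 values of 56 occupy positions 1–2 → each gets rank 1.
The 2 values of 55 occupy positions 3–4 → each gets rank 3.
Rank 6 → value 29.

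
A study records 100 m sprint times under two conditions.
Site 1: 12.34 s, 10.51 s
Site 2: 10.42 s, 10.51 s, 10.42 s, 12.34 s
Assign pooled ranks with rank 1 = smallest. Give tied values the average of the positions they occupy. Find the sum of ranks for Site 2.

Sorted (ascending): 10.42, 10.42, 10.51, 10.51, 12.34, 12.34
The 2 values of 10.42 occupy positions 1–2 → average rank (1+2)/2 = 1.5.
The 2 values of 10.51 occupy positions 3–4 → average rank (3+4)/2 = 3.5.
The 2 values of 12.34 occupy positions 5–6 → average rank (5+6)/2 = 5.5.
Site 2 values → pooled ranks: 10.42→1.5, 10.51→3.5, 10.42→1.5, 12.34→5.5
Rank sum = 1.5 + 3.5 + 1.5 + 5.5 = 12

12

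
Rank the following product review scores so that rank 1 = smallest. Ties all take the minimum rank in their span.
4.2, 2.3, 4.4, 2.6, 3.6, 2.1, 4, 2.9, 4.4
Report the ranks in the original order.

Sorted (ascending): 2.1, 2.3, 2.6, 2.9, 3.6, 4, 4.2, 4.4, 4.4
The 2 values of 4.4 occupy positions 8–9 → each gets rank 8.

7, 2, 8, 3, 5, 1, 6, 4, 8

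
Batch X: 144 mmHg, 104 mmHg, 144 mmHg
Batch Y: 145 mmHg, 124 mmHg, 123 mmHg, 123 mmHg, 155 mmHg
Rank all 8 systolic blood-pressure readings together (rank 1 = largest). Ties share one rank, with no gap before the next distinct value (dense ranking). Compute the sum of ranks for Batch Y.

Sorted (descending): 155, 145, 144, 144, 124, 123, 123, 104
The 2 values of 144 share dense rank 3.
The 2 values of 123 share dense rank 5.
Remaining distinct values take the next consecutive integers.
Batch Y values → pooled ranks: 145→2, 124→4, 123→5, 123→5, 155→1
Rank sum = 2 + 4 + 5 + 5 + 1 = 17

17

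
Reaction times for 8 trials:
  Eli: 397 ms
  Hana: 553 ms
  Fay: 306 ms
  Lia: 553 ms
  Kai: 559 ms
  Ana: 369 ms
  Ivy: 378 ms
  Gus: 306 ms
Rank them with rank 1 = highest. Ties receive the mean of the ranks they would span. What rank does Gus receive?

Sorted (descending): 559, 553, 553, 397, 378, 369, 306, 306
The 2 values of 553 occupy positions 2–3 → average rank (2+3)/2 = 2.5.
The 2 values of 306 occupy positions 7–8 → average rank (7+8)/2 = 7.5.
Gus has value 306 ms → rank 7.5.

7.5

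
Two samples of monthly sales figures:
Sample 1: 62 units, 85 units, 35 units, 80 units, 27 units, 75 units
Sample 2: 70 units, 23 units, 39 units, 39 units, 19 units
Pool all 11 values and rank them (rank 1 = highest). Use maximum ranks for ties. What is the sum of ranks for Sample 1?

Sorted (descending): 85, 80, 75, 70, 62, 39, 39, 35, 27, 23, 19
The 2 values of 39 occupy positions 6–7 → each gets rank 7.
Sample 1 values → pooled ranks: 62→5, 85→1, 35→8, 80→2, 27→9, 75→3
Rank sum = 5 + 1 + 8 + 2 + 9 + 3 = 28

28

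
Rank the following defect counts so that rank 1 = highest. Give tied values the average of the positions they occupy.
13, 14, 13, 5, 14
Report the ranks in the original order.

Sorted (descending): 14, 14, 13, 13, 5
The 2 values of 14 occupy positions 1–2 → average rank (1+2)/2 = 1.5.
The 2 values of 13 occupy positions 3–4 → average rank (3+4)/2 = 3.5.

3.5, 1.5, 3.5, 5, 1.5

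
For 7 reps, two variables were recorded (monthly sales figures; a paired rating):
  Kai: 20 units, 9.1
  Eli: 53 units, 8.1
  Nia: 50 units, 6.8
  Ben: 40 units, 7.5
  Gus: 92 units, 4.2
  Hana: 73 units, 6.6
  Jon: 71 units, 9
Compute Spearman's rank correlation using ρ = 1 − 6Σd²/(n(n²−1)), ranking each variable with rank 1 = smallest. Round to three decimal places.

-0.679

Ranks of variable 1: 1, 4, 3, 2, 7, 6, 5
Ranks of variable 2: 7, 5, 3, 4, 1, 2, 6
d = r₁ − r₂: -6, -1, 0, -2, 6, 4, -1
d²: 36, 1, 0, 4, 36, 16, 1; Σd² = 94
ρ = 1 − 6·94/(7·48) = 1 − 564/336 = -0.679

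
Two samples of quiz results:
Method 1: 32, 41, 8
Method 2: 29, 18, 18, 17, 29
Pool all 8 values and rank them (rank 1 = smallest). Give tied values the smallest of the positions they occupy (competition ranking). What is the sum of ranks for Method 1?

16

Sorted (ascending): 8, 17, 18, 18, 29, 29, 32, 41
The 2 values of 18 occupy positions 3–4 → each gets rank 3.
The 2 values of 29 occupy positions 5–6 → each gets rank 5.
Method 1 values → pooled ranks: 32→7, 41→8, 8→1
Rank sum = 7 + 8 + 1 = 16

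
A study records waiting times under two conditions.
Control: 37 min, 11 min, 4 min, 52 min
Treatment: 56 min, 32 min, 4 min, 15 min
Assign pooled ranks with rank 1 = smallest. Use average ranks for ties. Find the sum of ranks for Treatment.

Sorted (ascending): 4, 4, 11, 15, 32, 37, 52, 56
The 2 values of 4 occupy positions 1–2 → average rank (1+2)/2 = 1.5.
Treatment values → pooled ranks: 56→8, 32→5, 4→1.5, 15→4
Rank sum = 8 + 5 + 1.5 + 4 = 18.5

18.5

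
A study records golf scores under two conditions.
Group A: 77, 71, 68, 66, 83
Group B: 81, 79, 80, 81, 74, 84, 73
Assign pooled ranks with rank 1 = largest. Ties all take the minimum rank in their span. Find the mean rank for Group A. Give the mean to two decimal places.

8.40

Sorted (descending): 84, 83, 81, 81, 80, 79, 77, 74, 73, 71, 68, 66
The 2 values of 81 occupy positions 3–4 → each gets rank 3.
Group A values → pooled ranks: 77→7, 71→10, 68→11, 66→12, 83→2
Mean rank = (7 + 10 + 11 + 12 + 2) / 5 = 8.40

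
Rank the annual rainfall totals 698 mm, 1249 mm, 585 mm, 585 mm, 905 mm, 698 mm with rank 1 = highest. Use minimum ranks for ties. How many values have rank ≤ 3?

Sorted (descending): 1249, 905, 698, 698, 585, 585
The 2 values of 698 occupy positions 3–4 → each gets rank 3.
The 2 values of 585 occupy positions 5–6 → each gets rank 5.
Ranks ≤ 3: {1, 2, 3, 3} → 4 values.

4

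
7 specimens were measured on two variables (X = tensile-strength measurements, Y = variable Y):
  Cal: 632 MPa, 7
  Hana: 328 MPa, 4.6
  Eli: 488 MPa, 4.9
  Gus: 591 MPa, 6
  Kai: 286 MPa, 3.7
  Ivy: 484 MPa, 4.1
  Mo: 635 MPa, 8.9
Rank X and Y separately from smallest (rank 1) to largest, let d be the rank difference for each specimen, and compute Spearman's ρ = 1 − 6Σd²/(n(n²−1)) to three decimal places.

Ranks of variable 1: 6, 2, 4, 5, 1, 3, 7
Ranks of variable 2: 6, 3, 4, 5, 1, 2, 7
d = r₁ − r₂: 0, -1, 0, 0, 0, 1, 0
d²: 0, 1, 0, 0, 0, 1, 0; Σd² = 2
ρ = 1 − 6·2/(7·48) = 1 − 12/336 = 0.964

0.964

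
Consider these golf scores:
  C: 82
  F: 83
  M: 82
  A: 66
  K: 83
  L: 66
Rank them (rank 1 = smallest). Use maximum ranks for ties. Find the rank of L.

Sorted (ascending): 66, 66, 82, 82, 83, 83
The 2 values of 66 occupy positions 1–2 → each gets rank 2.
The 2 values of 82 occupy positions 3–4 → each gets rank 4.
The 2 values of 83 occupy positions 5–6 → each gets rank 6.
L has value 66 → rank 2.

2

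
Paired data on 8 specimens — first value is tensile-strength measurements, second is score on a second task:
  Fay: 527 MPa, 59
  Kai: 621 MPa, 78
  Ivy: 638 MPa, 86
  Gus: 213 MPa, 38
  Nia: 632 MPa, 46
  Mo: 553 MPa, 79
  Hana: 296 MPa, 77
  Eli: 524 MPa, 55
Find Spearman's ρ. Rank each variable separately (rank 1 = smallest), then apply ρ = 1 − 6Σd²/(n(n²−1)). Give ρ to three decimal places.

0.548

Ranks of variable 1: 4, 6, 8, 1, 7, 5, 2, 3
Ranks of variable 2: 4, 6, 8, 1, 2, 7, 5, 3
d = r₁ − r₂: 0, 0, 0, 0, 5, -2, -3, 0
d²: 0, 0, 0, 0, 25, 4, 9, 0; Σd² = 38
ρ = 1 − 6·38/(8·63) = 1 − 228/504 = 0.548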